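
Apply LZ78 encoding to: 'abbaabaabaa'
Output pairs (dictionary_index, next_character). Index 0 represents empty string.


LZ78 encoding steps:
Dictionary: {0: ''}
Step 1: w='' (idx 0), next='a' -> output (0, 'a'), add 'a' as idx 1
Step 2: w='' (idx 0), next='b' -> output (0, 'b'), add 'b' as idx 2
Step 3: w='b' (idx 2), next='a' -> output (2, 'a'), add 'ba' as idx 3
Step 4: w='a' (idx 1), next='b' -> output (1, 'b'), add 'ab' as idx 4
Step 5: w='a' (idx 1), next='a' -> output (1, 'a'), add 'aa' as idx 5
Step 6: w='ba' (idx 3), next='a' -> output (3, 'a'), add 'baa' as idx 6


Encoded: [(0, 'a'), (0, 'b'), (2, 'a'), (1, 'b'), (1, 'a'), (3, 'a')]


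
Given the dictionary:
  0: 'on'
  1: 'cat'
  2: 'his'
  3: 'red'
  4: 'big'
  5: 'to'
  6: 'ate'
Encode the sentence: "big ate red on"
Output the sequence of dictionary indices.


Look up each word in the dictionary:
  'big' -> 4
  'ate' -> 6
  'red' -> 3
  'on' -> 0

Encoded: [4, 6, 3, 0]


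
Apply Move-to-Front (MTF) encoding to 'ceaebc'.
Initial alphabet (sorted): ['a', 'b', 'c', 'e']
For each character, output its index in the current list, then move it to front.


MTF encoding:
'c': index 2 in ['a', 'b', 'c', 'e'] -> ['c', 'a', 'b', 'e']
'e': index 3 in ['c', 'a', 'b', 'e'] -> ['e', 'c', 'a', 'b']
'a': index 2 in ['e', 'c', 'a', 'b'] -> ['a', 'e', 'c', 'b']
'e': index 1 in ['a', 'e', 'c', 'b'] -> ['e', 'a', 'c', 'b']
'b': index 3 in ['e', 'a', 'c', 'b'] -> ['b', 'e', 'a', 'c']
'c': index 3 in ['b', 'e', 'a', 'c'] -> ['c', 'b', 'e', 'a']


Output: [2, 3, 2, 1, 3, 3]


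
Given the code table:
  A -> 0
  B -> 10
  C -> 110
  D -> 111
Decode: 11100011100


Decoding:
111 -> D
0 -> A
0 -> A
0 -> A
111 -> D
0 -> A
0 -> A


Result: DAAADAA


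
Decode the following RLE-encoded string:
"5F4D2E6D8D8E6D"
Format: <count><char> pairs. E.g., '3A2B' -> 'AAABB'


Expanding each <count><char> pair:
  5F -> 'FFFFF'
  4D -> 'DDDD'
  2E -> 'EE'
  6D -> 'DDDDDD'
  8D -> 'DDDDDDDD'
  8E -> 'EEEEEEEE'
  6D -> 'DDDDDD'

Decoded = FFFFFDDDDEEDDDDDDDDDDDDDDEEEEEEEEDDDDDD


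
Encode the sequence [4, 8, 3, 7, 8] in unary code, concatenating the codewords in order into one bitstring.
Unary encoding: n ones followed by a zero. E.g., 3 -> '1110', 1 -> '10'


Encode each number as n ones followed by a terminating 0:
  4 -> 11110 (5 bits)
  8 -> 111111110 (9 bits)
  3 -> 1110 (4 bits)
  7 -> 11111110 (8 bits)
  8 -> 111111110 (9 bits)
Total length = 5 + 9 + 4 + 8 + 9 = 35 bits.

Unary([4, 8, 3, 7, 8]) = 11110111111110111011111110111111110 (35 bits)


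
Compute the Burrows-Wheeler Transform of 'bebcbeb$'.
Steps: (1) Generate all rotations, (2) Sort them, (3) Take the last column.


Rotations (sorted):
  0: $bebcbeb -> last char: b
  1: b$bebcbe -> last char: e
  2: bcbeb$be -> last char: e
  3: beb$bebc -> last char: c
  4: bebcbeb$ -> last char: $
  5: cbeb$beb -> last char: b
  6: eb$bebcb -> last char: b
  7: ebcbeb$b -> last char: b


BWT = beec$bbb


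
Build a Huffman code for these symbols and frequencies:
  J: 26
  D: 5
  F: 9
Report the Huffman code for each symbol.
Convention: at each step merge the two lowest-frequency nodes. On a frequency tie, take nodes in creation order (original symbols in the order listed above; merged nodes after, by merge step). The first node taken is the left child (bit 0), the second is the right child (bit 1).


Huffman tree construction:
Step 1: Merge D(5) + F(9) = 14
Step 2: Merge (D+F)(14) + J(26) = 40
Read each symbol's code off the tree from the root (left child = 0, right child = 1).

Codes:
  J: 1 (length 1)
  D: 00 (length 2)
  F: 01 (length 2)
Average code length: 54/40 = 1.3500 bits/symbol


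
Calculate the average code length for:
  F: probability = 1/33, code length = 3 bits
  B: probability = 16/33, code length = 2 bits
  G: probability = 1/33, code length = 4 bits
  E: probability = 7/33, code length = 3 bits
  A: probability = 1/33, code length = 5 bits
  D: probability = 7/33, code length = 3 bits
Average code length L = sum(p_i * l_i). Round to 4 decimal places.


Weighted contributions p_i * l_i:
  F: (1/33) * 3 = 3/33
  B: (16/33) * 2 = 32/33
  G: (1/33) * 4 = 4/33
  E: (7/33) * 3 = 21/33
  A: (1/33) * 5 = 5/33
  D: (7/33) * 3 = 21/33
Sum = (3 + 32 + 4 + 21 + 5 + 21)/33 = 86/33

L = 86/33 = 2.6061 bits/symbol


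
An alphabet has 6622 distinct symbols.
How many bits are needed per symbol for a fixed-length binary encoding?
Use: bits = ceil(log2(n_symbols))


log2(6622) = 12.6931
Bracket: 2^12 = 4096 < 6622 <= 2^13 = 8192
So ceil(log2(6622)) = 13

bits = ceil(log2(6622)) = ceil(12.6931) = 13 bits


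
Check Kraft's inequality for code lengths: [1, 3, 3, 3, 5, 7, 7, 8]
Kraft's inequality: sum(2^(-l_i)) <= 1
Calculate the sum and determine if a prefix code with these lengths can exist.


Sum = 2^(-1) + 2^(-3) + 2^(-3) + 2^(-3) + 2^(-5) + 2^(-7) + 2^(-7) + 2^(-8)
    = 0.5 + 0.125 + 0.125 + 0.125 + 0.03125 + 0.0078125 + 0.0078125 + 0.00390625
    = 237/256 = 0.92578125
Since 0.92578125 <= 1, Kraft's inequality IS satisfied.
A prefix code with these lengths CAN exist.

Kraft sum = 0.92578125. Satisfied.


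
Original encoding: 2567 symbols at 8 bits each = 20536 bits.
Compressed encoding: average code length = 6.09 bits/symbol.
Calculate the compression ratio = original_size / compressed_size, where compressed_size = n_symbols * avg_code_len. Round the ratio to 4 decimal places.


original_size = n_symbols * orig_bits = 2567 * 8 = 20536 bits
compressed_size = n_symbols * avg_code_len = 2567 * 6.09 = 15633.03 bits
ratio = original_size / compressed_size = 20536 / 15633.03 = 1.3136

Compression ratio = 1.3136


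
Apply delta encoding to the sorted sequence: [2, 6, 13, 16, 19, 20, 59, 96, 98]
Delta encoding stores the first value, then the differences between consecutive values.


First value: 2
Deltas:
  6 - 2 = 4
  13 - 6 = 7
  16 - 13 = 3
  19 - 16 = 3
  20 - 19 = 1
  59 - 20 = 39
  96 - 59 = 37
  98 - 96 = 2


Delta encoded: [2, 4, 7, 3, 3, 1, 39, 37, 2]


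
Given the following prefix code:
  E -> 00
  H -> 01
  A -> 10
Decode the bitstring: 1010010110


Decoding step by step:
Bits 10 -> A
Bits 10 -> A
Bits 01 -> H
Bits 01 -> H
Bits 10 -> A


Decoded message: AAHHA


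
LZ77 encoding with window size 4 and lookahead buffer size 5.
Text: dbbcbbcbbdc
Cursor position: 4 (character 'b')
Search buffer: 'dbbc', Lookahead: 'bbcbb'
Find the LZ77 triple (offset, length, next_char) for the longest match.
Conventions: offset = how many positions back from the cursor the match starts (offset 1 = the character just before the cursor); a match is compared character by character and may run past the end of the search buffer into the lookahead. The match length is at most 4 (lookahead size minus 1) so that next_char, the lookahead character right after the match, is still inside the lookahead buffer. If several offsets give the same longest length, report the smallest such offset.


Try each offset into the search buffer:
  offset=1 (pos 3, char 'c'): match length 0
  offset=2 (pos 2, char 'b'): match length 1
  offset=3 (pos 1, char 'b'): match length 4
  offset=4 (pos 0, char 'd'): match length 0
Longest match has length 4 at offset 3.
next_char = character at position 4 + 4 = 8 -> 'b'

Best match: offset=3, length=4 (matching 'bbcb' starting at position 1)
LZ77 triple: (3, 4, 'b')


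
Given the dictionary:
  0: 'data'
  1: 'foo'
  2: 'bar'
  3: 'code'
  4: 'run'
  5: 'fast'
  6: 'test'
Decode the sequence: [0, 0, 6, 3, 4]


Look up each index in the dictionary:
  0 -> 'data'
  0 -> 'data'
  6 -> 'test'
  3 -> 'code'
  4 -> 'run'

Decoded: "data data test code run"


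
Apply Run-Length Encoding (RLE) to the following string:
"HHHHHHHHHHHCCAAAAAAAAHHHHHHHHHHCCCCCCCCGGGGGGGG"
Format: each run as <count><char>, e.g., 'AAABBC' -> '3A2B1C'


Scanning runs left to right:
  i=0: run of 'H' x 11 -> '11H'
  i=11: run of 'C' x 2 -> '2C'
  i=13: run of 'A' x 8 -> '8A'
  i=21: run of 'H' x 10 -> '10H'
  i=31: run of 'C' x 8 -> '8C'
  i=39: run of 'G' x 8 -> '8G'

RLE = 11H2C8A10H8C8G


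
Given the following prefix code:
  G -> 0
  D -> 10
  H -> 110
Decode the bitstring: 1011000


Decoding step by step:
Bits 10 -> D
Bits 110 -> H
Bits 0 -> G
Bits 0 -> G


Decoded message: DHGG


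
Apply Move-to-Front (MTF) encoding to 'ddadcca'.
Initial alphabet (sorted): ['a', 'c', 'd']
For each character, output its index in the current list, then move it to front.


MTF encoding:
'd': index 2 in ['a', 'c', 'd'] -> ['d', 'a', 'c']
'd': index 0 in ['d', 'a', 'c'] -> ['d', 'a', 'c']
'a': index 1 in ['d', 'a', 'c'] -> ['a', 'd', 'c']
'd': index 1 in ['a', 'd', 'c'] -> ['d', 'a', 'c']
'c': index 2 in ['d', 'a', 'c'] -> ['c', 'd', 'a']
'c': index 0 in ['c', 'd', 'a'] -> ['c', 'd', 'a']
'a': index 2 in ['c', 'd', 'a'] -> ['a', 'c', 'd']


Output: [2, 0, 1, 1, 2, 0, 2]


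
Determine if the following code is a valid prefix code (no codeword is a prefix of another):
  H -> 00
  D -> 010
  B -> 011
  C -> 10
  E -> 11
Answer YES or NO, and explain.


Checking each pair (does one codeword prefix another?):
  H='00' vs D='010': no prefix
  H='00' vs B='011': no prefix
  H='00' vs C='10': no prefix
  H='00' vs E='11': no prefix
  D='010' vs H='00': no prefix
  D='010' vs B='011': no prefix
  D='010' vs C='10': no prefix
  D='010' vs E='11': no prefix
  B='011' vs H='00': no prefix
  B='011' vs D='010': no prefix
  B='011' vs C='10': no prefix
  B='011' vs E='11': no prefix
  C='10' vs H='00': no prefix
  C='10' vs D='010': no prefix
  C='10' vs B='011': no prefix
  C='10' vs E='11': no prefix
  E='11' vs H='00': no prefix
  E='11' vs D='010': no prefix
  E='11' vs B='011': no prefix
  E='11' vs C='10': no prefix
No violation found over all pairs.

YES -- this is a valid prefix code. No codeword is a prefix of any other codeword.


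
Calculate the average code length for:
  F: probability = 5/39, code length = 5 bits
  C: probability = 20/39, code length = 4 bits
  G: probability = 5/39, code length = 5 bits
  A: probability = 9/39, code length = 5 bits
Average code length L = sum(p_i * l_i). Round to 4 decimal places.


Weighted contributions p_i * l_i:
  F: (5/39) * 5 = 25/39
  C: (20/39) * 4 = 80/39
  G: (5/39) * 5 = 25/39
  A: (9/39) * 5 = 45/39
Sum = (25 + 80 + 25 + 45)/39 = 175/39

L = 175/39 = 4.4872 bits/symbol


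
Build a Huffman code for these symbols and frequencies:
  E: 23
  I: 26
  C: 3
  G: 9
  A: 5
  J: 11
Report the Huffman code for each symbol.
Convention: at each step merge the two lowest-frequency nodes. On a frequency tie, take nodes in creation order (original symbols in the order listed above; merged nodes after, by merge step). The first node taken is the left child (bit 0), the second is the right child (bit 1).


Huffman tree construction:
Step 1: Merge C(3) + A(5) = 8
Step 2: Merge (C+A)(8) + G(9) = 17
Step 3: Merge J(11) + ((C+A)+G)(17) = 28
Step 4: Merge E(23) + I(26) = 49
Step 5: Merge (J+((C+A)+G))(28) + (E+I)(49) = 77
Read each symbol's code off the tree from the root (left child = 0, right child = 1).

Codes:
  E: 10 (length 2)
  I: 11 (length 2)
  C: 0100 (length 4)
  G: 011 (length 3)
  A: 0101 (length 4)
  J: 00 (length 2)
Average code length: 179/77 = 2.3247 bits/symbol


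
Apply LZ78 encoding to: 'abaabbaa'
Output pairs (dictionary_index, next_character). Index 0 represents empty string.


LZ78 encoding steps:
Dictionary: {0: ''}
Step 1: w='' (idx 0), next='a' -> output (0, 'a'), add 'a' as idx 1
Step 2: w='' (idx 0), next='b' -> output (0, 'b'), add 'b' as idx 2
Step 3: w='a' (idx 1), next='a' -> output (1, 'a'), add 'aa' as idx 3
Step 4: w='b' (idx 2), next='b' -> output (2, 'b'), add 'bb' as idx 4
Step 5: w='aa' (idx 3), end of input -> output (3, '')


Encoded: [(0, 'a'), (0, 'b'), (1, 'a'), (2, 'b'), (3, '')]


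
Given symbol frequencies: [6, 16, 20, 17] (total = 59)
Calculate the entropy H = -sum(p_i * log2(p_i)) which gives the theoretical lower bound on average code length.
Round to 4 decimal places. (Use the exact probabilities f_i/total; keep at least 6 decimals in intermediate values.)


Per-symbol terms -p_i * log2(p_i) with p_i = f_i/59:
  p = 6/59 = 0.101695: log2(p) = -3.297681, -p*log2(p) = 0.335357
  p = 16/59 = 0.271186: log2(p) = -1.882643, -p*log2(p) = 0.510547
  p = 20/59 = 0.338983: log2(p) = -1.560715, -p*log2(p) = 0.529056
  p = 17/59 = 0.288136: log2(p) = -1.795180, -p*log2(p) = 0.517255
H = 0.335357 + 0.510547 + 0.529056 + 0.517255 = 1.892215

H = 1.8922 bits/symbol


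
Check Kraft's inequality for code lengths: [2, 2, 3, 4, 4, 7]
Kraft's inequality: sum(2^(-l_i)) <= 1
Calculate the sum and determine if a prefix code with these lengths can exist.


Sum = 2^(-2) + 2^(-2) + 2^(-3) + 2^(-4) + 2^(-4) + 2^(-7)
    = 0.25 + 0.25 + 0.125 + 0.0625 + 0.0625 + 0.0078125
    = 97/128 = 0.7578125
Since 0.7578125 <= 1, Kraft's inequality IS satisfied.
A prefix code with these lengths CAN exist.

Kraft sum = 0.7578125. Satisfied.


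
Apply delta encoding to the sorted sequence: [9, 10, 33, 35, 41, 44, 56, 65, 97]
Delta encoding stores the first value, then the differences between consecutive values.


First value: 9
Deltas:
  10 - 9 = 1
  33 - 10 = 23
  35 - 33 = 2
  41 - 35 = 6
  44 - 41 = 3
  56 - 44 = 12
  65 - 56 = 9
  97 - 65 = 32


Delta encoded: [9, 1, 23, 2, 6, 3, 12, 9, 32]


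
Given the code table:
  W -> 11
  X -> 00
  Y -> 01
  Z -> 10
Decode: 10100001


Decoding:
10 -> Z
10 -> Z
00 -> X
01 -> Y


Result: ZZXY


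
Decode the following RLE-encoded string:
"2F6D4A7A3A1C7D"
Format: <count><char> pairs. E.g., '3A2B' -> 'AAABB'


Expanding each <count><char> pair:
  2F -> 'FF'
  6D -> 'DDDDDD'
  4A -> 'AAAA'
  7A -> 'AAAAAAA'
  3A -> 'AAA'
  1C -> 'C'
  7D -> 'DDDDDDD'

Decoded = FFDDDDDDAAAAAAAAAAAAAACDDDDDDD


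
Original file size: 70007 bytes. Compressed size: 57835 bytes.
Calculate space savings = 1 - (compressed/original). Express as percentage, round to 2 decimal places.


ratio = compressed/original = 57835/70007 = 0.826132
savings = 1 - ratio = 1 - 0.826132 = 0.173868
as a percentage: 0.173868 * 100 = 17.39%

Space savings = 1 - 57835/70007 = 17.39%


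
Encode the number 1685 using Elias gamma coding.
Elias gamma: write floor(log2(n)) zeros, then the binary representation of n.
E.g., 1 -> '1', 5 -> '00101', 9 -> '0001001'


num_bits = floor(log2(1685)) + 1 = 11
leading_zeros = num_bits - 1 = 10
binary(1685) = 11010010101

Elias gamma(1685) = '0000000000' + '11010010101' = 000000000011010010101 (21 bits)


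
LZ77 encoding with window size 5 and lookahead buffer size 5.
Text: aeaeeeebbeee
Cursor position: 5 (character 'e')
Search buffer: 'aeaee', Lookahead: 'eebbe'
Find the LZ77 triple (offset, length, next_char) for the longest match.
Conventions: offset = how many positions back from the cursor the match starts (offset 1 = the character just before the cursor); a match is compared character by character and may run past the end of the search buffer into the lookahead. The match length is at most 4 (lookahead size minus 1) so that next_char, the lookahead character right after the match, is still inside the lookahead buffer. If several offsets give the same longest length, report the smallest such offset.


Try each offset into the search buffer:
  offset=1 (pos 4, char 'e'): match length 2
  offset=2 (pos 3, char 'e'): match length 2
  offset=3 (pos 2, char 'a'): match length 0
  offset=4 (pos 1, char 'e'): match length 1
  offset=5 (pos 0, char 'a'): match length 0
Longest match has length 2, found at offsets 1, 2; take the smallest, offset 1.
next_char = character at position 5 + 2 = 7 -> 'b'

Best match: offset=1, length=2 (matching 'ee' starting at position 4)
LZ77 triple: (1, 2, 'b')


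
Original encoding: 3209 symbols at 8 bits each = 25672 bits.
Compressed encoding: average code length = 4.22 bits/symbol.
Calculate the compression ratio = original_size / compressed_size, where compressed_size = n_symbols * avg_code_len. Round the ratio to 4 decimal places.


original_size = n_symbols * orig_bits = 3209 * 8 = 25672 bits
compressed_size = n_symbols * avg_code_len = 3209 * 4.22 = 13541.98 bits
ratio = original_size / compressed_size = 25672 / 13541.98 = 1.8957

Compression ratio = 1.8957


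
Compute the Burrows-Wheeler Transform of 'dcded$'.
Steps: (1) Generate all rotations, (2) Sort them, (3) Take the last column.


Rotations (sorted):
  0: $dcded -> last char: d
  1: cded$d -> last char: d
  2: d$dcde -> last char: e
  3: dcded$ -> last char: $
  4: ded$dc -> last char: c
  5: ed$dcd -> last char: d


BWT = dde$cd


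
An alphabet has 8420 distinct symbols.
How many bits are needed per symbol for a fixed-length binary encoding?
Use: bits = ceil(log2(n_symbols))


log2(8420) = 13.0396
Bracket: 2^13 = 8192 < 8420 <= 2^14 = 16384
So ceil(log2(8420)) = 14

bits = ceil(log2(8420)) = ceil(13.0396) = 14 bits


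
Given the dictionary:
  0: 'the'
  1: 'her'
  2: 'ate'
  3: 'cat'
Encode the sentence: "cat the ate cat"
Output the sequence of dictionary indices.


Look up each word in the dictionary:
  'cat' -> 3
  'the' -> 0
  'ate' -> 2
  'cat' -> 3

Encoded: [3, 0, 2, 3]


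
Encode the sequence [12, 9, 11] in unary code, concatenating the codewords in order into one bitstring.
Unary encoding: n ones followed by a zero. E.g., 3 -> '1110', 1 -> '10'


Encode each number as n ones followed by a terminating 0:
  12 -> 1111111111110 (13 bits)
  9 -> 1111111110 (10 bits)
  11 -> 111111111110 (12 bits)
Total length = 13 + 10 + 12 = 35 bits.

Unary([12, 9, 11]) = 11111111111101111111110111111111110 (35 bits)


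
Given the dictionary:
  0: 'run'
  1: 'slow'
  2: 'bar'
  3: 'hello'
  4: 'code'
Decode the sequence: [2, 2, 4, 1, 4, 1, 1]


Look up each index in the dictionary:
  2 -> 'bar'
  2 -> 'bar'
  4 -> 'code'
  1 -> 'slow'
  4 -> 'code'
  1 -> 'slow'
  1 -> 'slow'

Decoded: "bar bar code slow code slow slow"


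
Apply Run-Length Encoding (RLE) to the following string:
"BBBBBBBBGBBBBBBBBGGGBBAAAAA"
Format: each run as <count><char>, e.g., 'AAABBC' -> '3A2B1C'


Scanning runs left to right:
  i=0: run of 'B' x 8 -> '8B'
  i=8: run of 'G' x 1 -> '1G'
  i=9: run of 'B' x 8 -> '8B'
  i=17: run of 'G' x 3 -> '3G'
  i=20: run of 'B' x 2 -> '2B'
  i=22: run of 'A' x 5 -> '5A'

RLE = 8B1G8B3G2B5A


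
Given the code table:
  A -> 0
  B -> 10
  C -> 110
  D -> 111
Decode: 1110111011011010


Decoding:
111 -> D
0 -> A
111 -> D
0 -> A
110 -> C
110 -> C
10 -> B


Result: DADACCB


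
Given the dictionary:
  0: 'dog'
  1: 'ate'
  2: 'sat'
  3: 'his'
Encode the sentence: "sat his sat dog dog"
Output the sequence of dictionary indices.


Look up each word in the dictionary:
  'sat' -> 2
  'his' -> 3
  'sat' -> 2
  'dog' -> 0
  'dog' -> 0

Encoded: [2, 3, 2, 0, 0]


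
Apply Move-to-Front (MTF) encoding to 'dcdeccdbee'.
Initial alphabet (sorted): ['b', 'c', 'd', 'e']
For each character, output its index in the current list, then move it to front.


MTF encoding:
'd': index 2 in ['b', 'c', 'd', 'e'] -> ['d', 'b', 'c', 'e']
'c': index 2 in ['d', 'b', 'c', 'e'] -> ['c', 'd', 'b', 'e']
'd': index 1 in ['c', 'd', 'b', 'e'] -> ['d', 'c', 'b', 'e']
'e': index 3 in ['d', 'c', 'b', 'e'] -> ['e', 'd', 'c', 'b']
'c': index 2 in ['e', 'd', 'c', 'b'] -> ['c', 'e', 'd', 'b']
'c': index 0 in ['c', 'e', 'd', 'b'] -> ['c', 'e', 'd', 'b']
'd': index 2 in ['c', 'e', 'd', 'b'] -> ['d', 'c', 'e', 'b']
'b': index 3 in ['d', 'c', 'e', 'b'] -> ['b', 'd', 'c', 'e']
'e': index 3 in ['b', 'd', 'c', 'e'] -> ['e', 'b', 'd', 'c']
'e': index 0 in ['e', 'b', 'd', 'c'] -> ['e', 'b', 'd', 'c']


Output: [2, 2, 1, 3, 2, 0, 2, 3, 3, 0]


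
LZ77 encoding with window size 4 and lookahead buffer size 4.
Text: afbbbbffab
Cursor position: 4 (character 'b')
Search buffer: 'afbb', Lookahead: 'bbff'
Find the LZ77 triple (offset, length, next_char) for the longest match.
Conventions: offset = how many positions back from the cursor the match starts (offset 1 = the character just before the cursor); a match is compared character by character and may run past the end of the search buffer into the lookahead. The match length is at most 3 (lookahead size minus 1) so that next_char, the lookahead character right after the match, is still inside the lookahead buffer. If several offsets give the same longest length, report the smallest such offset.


Try each offset into the search buffer:
  offset=1 (pos 3, char 'b'): match length 2
  offset=2 (pos 2, char 'b'): match length 2
  offset=3 (pos 1, char 'f'): match length 0
  offset=4 (pos 0, char 'a'): match length 0
Longest match has length 2, found at offsets 1, 2; take the smallest, offset 1.
next_char = character at position 4 + 2 = 6 -> 'f'

Best match: offset=1, length=2 (matching 'bb' starting at position 3)
LZ77 triple: (1, 2, 'f')


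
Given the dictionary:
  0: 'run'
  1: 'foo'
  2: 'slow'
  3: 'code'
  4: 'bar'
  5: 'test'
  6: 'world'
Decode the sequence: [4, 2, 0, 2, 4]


Look up each index in the dictionary:
  4 -> 'bar'
  2 -> 'slow'
  0 -> 'run'
  2 -> 'slow'
  4 -> 'bar'

Decoded: "bar slow run slow bar"


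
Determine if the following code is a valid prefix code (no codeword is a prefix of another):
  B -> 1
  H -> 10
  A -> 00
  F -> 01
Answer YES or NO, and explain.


Checking each pair (does one codeword prefix another?):
  B='1' vs H='10': prefix -- VIOLATION

NO -- this is NOT a valid prefix code. B (1) is a prefix of H (10).


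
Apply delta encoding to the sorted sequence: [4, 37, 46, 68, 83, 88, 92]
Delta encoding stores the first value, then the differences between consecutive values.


First value: 4
Deltas:
  37 - 4 = 33
  46 - 37 = 9
  68 - 46 = 22
  83 - 68 = 15
  88 - 83 = 5
  92 - 88 = 4


Delta encoded: [4, 33, 9, 22, 15, 5, 4]


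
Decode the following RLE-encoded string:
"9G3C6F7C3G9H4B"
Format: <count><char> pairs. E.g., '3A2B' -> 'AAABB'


Expanding each <count><char> pair:
  9G -> 'GGGGGGGGG'
  3C -> 'CCC'
  6F -> 'FFFFFF'
  7C -> 'CCCCCCC'
  3G -> 'GGG'
  9H -> 'HHHHHHHHH'
  4B -> 'BBBB'

Decoded = GGGGGGGGGCCCFFFFFFCCCCCCCGGGHHHHHHHHHBBBB


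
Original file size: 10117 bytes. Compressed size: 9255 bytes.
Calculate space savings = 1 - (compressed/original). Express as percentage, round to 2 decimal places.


ratio = compressed/original = 9255/10117 = 0.914797
savings = 1 - ratio = 1 - 0.914797 = 0.085203
as a percentage: 0.085203 * 100 = 8.52%

Space savings = 1 - 9255/10117 = 8.52%


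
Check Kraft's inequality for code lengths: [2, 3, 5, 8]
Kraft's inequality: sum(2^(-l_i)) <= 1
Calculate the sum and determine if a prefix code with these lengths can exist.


Sum = 2^(-2) + 2^(-3) + 2^(-5) + 2^(-8)
    = 0.25 + 0.125 + 0.03125 + 0.00390625
    = 105/256 = 0.41015625
Since 0.41015625 <= 1, Kraft's inequality IS satisfied.
A prefix code with these lengths CAN exist.

Kraft sum = 0.41015625. Satisfied.


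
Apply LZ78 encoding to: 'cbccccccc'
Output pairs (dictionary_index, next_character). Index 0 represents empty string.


LZ78 encoding steps:
Dictionary: {0: ''}
Step 1: w='' (idx 0), next='c' -> output (0, 'c'), add 'c' as idx 1
Step 2: w='' (idx 0), next='b' -> output (0, 'b'), add 'b' as idx 2
Step 3: w='c' (idx 1), next='c' -> output (1, 'c'), add 'cc' as idx 3
Step 4: w='cc' (idx 3), next='c' -> output (3, 'c'), add 'ccc' as idx 4
Step 5: w='cc' (idx 3), end of input -> output (3, '')


Encoded: [(0, 'c'), (0, 'b'), (1, 'c'), (3, 'c'), (3, '')]


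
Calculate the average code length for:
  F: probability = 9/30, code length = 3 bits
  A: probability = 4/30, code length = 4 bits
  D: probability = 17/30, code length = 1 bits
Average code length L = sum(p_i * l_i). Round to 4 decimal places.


Weighted contributions p_i * l_i:
  F: (9/30) * 3 = 27/30
  A: (4/30) * 4 = 16/30
  D: (17/30) * 1 = 17/30
Sum = (27 + 16 + 17)/30 = 60/30

L = 60/30 = 2.0000 bits/symbol


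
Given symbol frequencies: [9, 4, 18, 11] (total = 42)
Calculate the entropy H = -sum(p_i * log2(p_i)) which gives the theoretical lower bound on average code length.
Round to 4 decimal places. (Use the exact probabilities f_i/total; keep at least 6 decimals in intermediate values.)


Per-symbol terms -p_i * log2(p_i) with p_i = f_i/42:
  p = 9/42 = 0.214286: log2(p) = -2.222392, -p*log2(p) = 0.476227
  p = 4/42 = 0.095238: log2(p) = -3.392317, -p*log2(p) = 0.323078
  p = 18/42 = 0.428571: log2(p) = -1.222392, -p*log2(p) = 0.523882
  p = 11/42 = 0.261905: log2(p) = -1.932886, -p*log2(p) = 0.506232
H = 0.476227 + 0.323078 + 0.523882 + 0.506232 = 1.829419

H = 1.8294 bits/symbol


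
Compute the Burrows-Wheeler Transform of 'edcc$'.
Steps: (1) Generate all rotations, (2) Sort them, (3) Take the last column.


Rotations (sorted):
  0: $edcc -> last char: c
  1: c$edc -> last char: c
  2: cc$ed -> last char: d
  3: dcc$e -> last char: e
  4: edcc$ -> last char: $


BWT = ccde$


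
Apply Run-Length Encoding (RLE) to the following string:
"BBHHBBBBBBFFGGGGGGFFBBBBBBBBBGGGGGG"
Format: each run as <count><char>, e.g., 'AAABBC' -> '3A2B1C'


Scanning runs left to right:
  i=0: run of 'B' x 2 -> '2B'
  i=2: run of 'H' x 2 -> '2H'
  i=4: run of 'B' x 6 -> '6B'
  i=10: run of 'F' x 2 -> '2F'
  i=12: run of 'G' x 6 -> '6G'
  i=18: run of 'F' x 2 -> '2F'
  i=20: run of 'B' x 9 -> '9B'
  i=29: run of 'G' x 6 -> '6G'

RLE = 2B2H6B2F6G2F9B6G


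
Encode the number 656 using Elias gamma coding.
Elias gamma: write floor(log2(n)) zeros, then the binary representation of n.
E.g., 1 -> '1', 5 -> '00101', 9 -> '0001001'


num_bits = floor(log2(656)) + 1 = 10
leading_zeros = num_bits - 1 = 9
binary(656) = 1010010000

Elias gamma(656) = '000000000' + '1010010000' = 0000000001010010000 (19 bits)


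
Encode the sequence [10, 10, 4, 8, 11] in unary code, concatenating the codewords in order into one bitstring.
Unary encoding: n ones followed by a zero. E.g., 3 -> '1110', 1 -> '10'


Encode each number as n ones followed by a terminating 0:
  10 -> 11111111110 (11 bits)
  10 -> 11111111110 (11 bits)
  4 -> 11110 (5 bits)
  8 -> 111111110 (9 bits)
  11 -> 111111111110 (12 bits)
Total length = 11 + 11 + 5 + 9 + 12 = 48 bits.

Unary([10, 10, 4, 8, 11]) = 111111111101111111111011110111111110111111111110 (48 bits)


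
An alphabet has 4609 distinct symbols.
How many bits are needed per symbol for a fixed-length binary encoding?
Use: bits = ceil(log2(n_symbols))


log2(4609) = 12.1702
Bracket: 2^12 = 4096 < 4609 <= 2^13 = 8192
So ceil(log2(4609)) = 13

bits = ceil(log2(4609)) = ceil(12.1702) = 13 bits


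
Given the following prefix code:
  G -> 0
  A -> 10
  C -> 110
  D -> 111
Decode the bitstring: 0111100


Decoding step by step:
Bits 0 -> G
Bits 111 -> D
Bits 10 -> A
Bits 0 -> G


Decoded message: GDAG


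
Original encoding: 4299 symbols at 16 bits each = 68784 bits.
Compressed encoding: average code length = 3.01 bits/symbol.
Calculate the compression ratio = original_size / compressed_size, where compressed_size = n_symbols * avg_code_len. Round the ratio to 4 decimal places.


original_size = n_symbols * orig_bits = 4299 * 16 = 68784 bits
compressed_size = n_symbols * avg_code_len = 4299 * 3.01 = 12939.99 bits
ratio = original_size / compressed_size = 68784 / 12939.99 = 5.3156

Compression ratio = 5.3156


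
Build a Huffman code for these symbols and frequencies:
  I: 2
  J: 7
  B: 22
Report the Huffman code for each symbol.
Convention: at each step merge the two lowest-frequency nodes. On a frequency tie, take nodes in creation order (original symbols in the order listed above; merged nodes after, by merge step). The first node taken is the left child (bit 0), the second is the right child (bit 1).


Huffman tree construction:
Step 1: Merge I(2) + J(7) = 9
Step 2: Merge (I+J)(9) + B(22) = 31
Read each symbol's code off the tree from the root (left child = 0, right child = 1).

Codes:
  I: 00 (length 2)
  J: 01 (length 2)
  B: 1 (length 1)
Average code length: 40/31 = 1.2903 bits/symbol


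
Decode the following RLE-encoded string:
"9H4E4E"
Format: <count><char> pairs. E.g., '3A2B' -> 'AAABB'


Expanding each <count><char> pair:
  9H -> 'HHHHHHHHH'
  4E -> 'EEEE'
  4E -> 'EEEE'

Decoded = HHHHHHHHHEEEEEEEE


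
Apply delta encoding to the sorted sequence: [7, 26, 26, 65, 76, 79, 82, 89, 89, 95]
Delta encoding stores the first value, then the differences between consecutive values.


First value: 7
Deltas:
  26 - 7 = 19
  26 - 26 = 0
  65 - 26 = 39
  76 - 65 = 11
  79 - 76 = 3
  82 - 79 = 3
  89 - 82 = 7
  89 - 89 = 0
  95 - 89 = 6


Delta encoded: [7, 19, 0, 39, 11, 3, 3, 7, 0, 6]


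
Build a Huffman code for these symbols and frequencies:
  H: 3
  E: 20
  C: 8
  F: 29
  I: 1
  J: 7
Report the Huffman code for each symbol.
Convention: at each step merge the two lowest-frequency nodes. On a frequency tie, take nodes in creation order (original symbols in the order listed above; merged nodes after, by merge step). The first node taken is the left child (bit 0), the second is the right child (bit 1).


Huffman tree construction:
Step 1: Merge I(1) + H(3) = 4
Step 2: Merge (I+H)(4) + J(7) = 11
Step 3: Merge C(8) + ((I+H)+J)(11) = 19
Step 4: Merge (C+((I+H)+J))(19) + E(20) = 39
Step 5: Merge F(29) + ((C+((I+H)+J))+E)(39) = 68
Read each symbol's code off the tree from the root (left child = 0, right child = 1).

Codes:
  H: 10101 (length 5)
  E: 11 (length 2)
  C: 100 (length 3)
  F: 0 (length 1)
  I: 10100 (length 5)
  J: 1011 (length 4)
Average code length: 141/68 = 2.0735 bits/symbol


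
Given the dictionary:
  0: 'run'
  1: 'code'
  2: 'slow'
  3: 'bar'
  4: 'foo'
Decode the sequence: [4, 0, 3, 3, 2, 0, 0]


Look up each index in the dictionary:
  4 -> 'foo'
  0 -> 'run'
  3 -> 'bar'
  3 -> 'bar'
  2 -> 'slow'
  0 -> 'run'
  0 -> 'run'

Decoded: "foo run bar bar slow run run"


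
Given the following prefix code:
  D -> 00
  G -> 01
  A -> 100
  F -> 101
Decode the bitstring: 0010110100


Decoding step by step:
Bits 00 -> D
Bits 101 -> F
Bits 101 -> F
Bits 00 -> D


Decoded message: DFFD


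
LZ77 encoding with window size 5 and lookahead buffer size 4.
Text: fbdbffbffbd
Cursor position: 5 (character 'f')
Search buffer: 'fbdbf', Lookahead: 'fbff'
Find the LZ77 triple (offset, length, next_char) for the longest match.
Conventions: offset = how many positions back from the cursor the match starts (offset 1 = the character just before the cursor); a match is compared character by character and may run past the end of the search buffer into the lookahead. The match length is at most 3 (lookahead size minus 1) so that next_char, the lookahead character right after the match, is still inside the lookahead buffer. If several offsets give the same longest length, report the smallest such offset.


Try each offset into the search buffer:
  offset=1 (pos 4, char 'f'): match length 1
  offset=2 (pos 3, char 'b'): match length 0
  offset=3 (pos 2, char 'd'): match length 0
  offset=4 (pos 1, char 'b'): match length 0
  offset=5 (pos 0, char 'f'): match length 2
Longest match has length 2 at offset 5.
next_char = character at position 5 + 2 = 7 -> 'f'

Best match: offset=5, length=2 (matching 'fb' starting at position 0)
LZ77 triple: (5, 2, 'f')


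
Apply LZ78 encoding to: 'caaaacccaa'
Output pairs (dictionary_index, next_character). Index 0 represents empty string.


LZ78 encoding steps:
Dictionary: {0: ''}
Step 1: w='' (idx 0), next='c' -> output (0, 'c'), add 'c' as idx 1
Step 2: w='' (idx 0), next='a' -> output (0, 'a'), add 'a' as idx 2
Step 3: w='a' (idx 2), next='a' -> output (2, 'a'), add 'aa' as idx 3
Step 4: w='a' (idx 2), next='c' -> output (2, 'c'), add 'ac' as idx 4
Step 5: w='c' (idx 1), next='c' -> output (1, 'c'), add 'cc' as idx 5
Step 6: w='aa' (idx 3), end of input -> output (3, '')


Encoded: [(0, 'c'), (0, 'a'), (2, 'a'), (2, 'c'), (1, 'c'), (3, '')]


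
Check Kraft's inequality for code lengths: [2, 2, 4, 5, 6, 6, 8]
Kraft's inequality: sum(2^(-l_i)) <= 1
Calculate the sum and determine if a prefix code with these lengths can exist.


Sum = 2^(-2) + 2^(-2) + 2^(-4) + 2^(-5) + 2^(-6) + 2^(-6) + 2^(-8)
    = 0.25 + 0.25 + 0.0625 + 0.03125 + 0.015625 + 0.015625 + 0.00390625
    = 161/256 = 0.62890625
Since 0.62890625 <= 1, Kraft's inequality IS satisfied.
A prefix code with these lengths CAN exist.

Kraft sum = 0.62890625. Satisfied.


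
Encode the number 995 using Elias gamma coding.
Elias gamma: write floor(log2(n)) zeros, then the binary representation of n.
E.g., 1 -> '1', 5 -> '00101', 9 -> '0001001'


num_bits = floor(log2(995)) + 1 = 10
leading_zeros = num_bits - 1 = 9
binary(995) = 1111100011

Elias gamma(995) = '000000000' + '1111100011' = 0000000001111100011 (19 bits)


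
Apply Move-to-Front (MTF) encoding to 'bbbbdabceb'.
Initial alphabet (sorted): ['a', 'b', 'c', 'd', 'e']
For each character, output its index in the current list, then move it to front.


MTF encoding:
'b': index 1 in ['a', 'b', 'c', 'd', 'e'] -> ['b', 'a', 'c', 'd', 'e']
'b': index 0 in ['b', 'a', 'c', 'd', 'e'] -> ['b', 'a', 'c', 'd', 'e']
'b': index 0 in ['b', 'a', 'c', 'd', 'e'] -> ['b', 'a', 'c', 'd', 'e']
'b': index 0 in ['b', 'a', 'c', 'd', 'e'] -> ['b', 'a', 'c', 'd', 'e']
'd': index 3 in ['b', 'a', 'c', 'd', 'e'] -> ['d', 'b', 'a', 'c', 'e']
'a': index 2 in ['d', 'b', 'a', 'c', 'e'] -> ['a', 'd', 'b', 'c', 'e']
'b': index 2 in ['a', 'd', 'b', 'c', 'e'] -> ['b', 'a', 'd', 'c', 'e']
'c': index 3 in ['b', 'a', 'd', 'c', 'e'] -> ['c', 'b', 'a', 'd', 'e']
'e': index 4 in ['c', 'b', 'a', 'd', 'e'] -> ['e', 'c', 'b', 'a', 'd']
'b': index 2 in ['e', 'c', 'b', 'a', 'd'] -> ['b', 'e', 'c', 'a', 'd']


Output: [1, 0, 0, 0, 3, 2, 2, 3, 4, 2]


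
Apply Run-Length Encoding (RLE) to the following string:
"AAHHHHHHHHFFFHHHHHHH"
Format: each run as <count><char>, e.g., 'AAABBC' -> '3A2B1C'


Scanning runs left to right:
  i=0: run of 'A' x 2 -> '2A'
  i=2: run of 'H' x 8 -> '8H'
  i=10: run of 'F' x 3 -> '3F'
  i=13: run of 'H' x 7 -> '7H'

RLE = 2A8H3F7H


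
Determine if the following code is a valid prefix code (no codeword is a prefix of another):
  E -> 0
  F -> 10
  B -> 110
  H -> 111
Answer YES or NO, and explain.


Checking each pair (does one codeword prefix another?):
  E='0' vs F='10': no prefix
  E='0' vs B='110': no prefix
  E='0' vs H='111': no prefix
  F='10' vs E='0': no prefix
  F='10' vs B='110': no prefix
  F='10' vs H='111': no prefix
  B='110' vs E='0': no prefix
  B='110' vs F='10': no prefix
  B='110' vs H='111': no prefix
  H='111' vs E='0': no prefix
  H='111' vs F='10': no prefix
  H='111' vs B='110': no prefix
No violation found over all pairs.

YES -- this is a valid prefix code. No codeword is a prefix of any other codeword.


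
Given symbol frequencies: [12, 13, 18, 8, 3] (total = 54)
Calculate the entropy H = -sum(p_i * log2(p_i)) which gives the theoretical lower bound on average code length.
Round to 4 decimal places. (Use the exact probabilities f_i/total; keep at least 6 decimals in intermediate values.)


Per-symbol terms -p_i * log2(p_i) with p_i = f_i/54:
  p = 12/54 = 0.222222: log2(p) = -2.169925, -p*log2(p) = 0.482206
  p = 13/54 = 0.240741: log2(p) = -2.054448, -p*log2(p) = 0.494589
  p = 18/54 = 0.333333: log2(p) = -1.584963, -p*log2(p) = 0.528321
  p = 8/54 = 0.148148: log2(p) = -2.754888, -p*log2(p) = 0.408131
  p = 3/54 = 0.055556: log2(p) = -4.169925, -p*log2(p) = 0.231663
H = 0.482206 + 0.494589 + 0.528321 + 0.408131 + 0.231663 = 2.144910

H = 2.1449 bits/symbol


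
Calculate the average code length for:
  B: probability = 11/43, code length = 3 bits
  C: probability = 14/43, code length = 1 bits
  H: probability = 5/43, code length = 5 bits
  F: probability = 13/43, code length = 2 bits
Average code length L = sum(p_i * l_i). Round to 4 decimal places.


Weighted contributions p_i * l_i:
  B: (11/43) * 3 = 33/43
  C: (14/43) * 1 = 14/43
  H: (5/43) * 5 = 25/43
  F: (13/43) * 2 = 26/43
Sum = (33 + 14 + 25 + 26)/43 = 98/43

L = 98/43 = 2.2791 bits/symbol


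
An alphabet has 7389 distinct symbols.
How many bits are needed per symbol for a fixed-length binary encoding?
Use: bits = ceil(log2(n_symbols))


log2(7389) = 12.8512
Bracket: 2^12 = 4096 < 7389 <= 2^13 = 8192
So ceil(log2(7389)) = 13

bits = ceil(log2(7389)) = ceil(12.8512) = 13 bits


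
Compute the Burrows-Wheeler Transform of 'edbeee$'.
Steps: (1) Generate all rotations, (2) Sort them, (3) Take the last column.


Rotations (sorted):
  0: $edbeee -> last char: e
  1: beee$ed -> last char: d
  2: dbeee$e -> last char: e
  3: e$edbee -> last char: e
  4: edbeee$ -> last char: $
  5: ee$edbe -> last char: e
  6: eee$edb -> last char: b


BWT = edee$eb


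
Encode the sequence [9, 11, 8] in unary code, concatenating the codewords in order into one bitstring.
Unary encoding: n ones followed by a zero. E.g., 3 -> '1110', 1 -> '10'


Encode each number as n ones followed by a terminating 0:
  9 -> 1111111110 (10 bits)
  11 -> 111111111110 (12 bits)
  8 -> 111111110 (9 bits)
Total length = 10 + 12 + 9 = 31 bits.

Unary([9, 11, 8]) = 1111111110111111111110111111110 (31 bits)


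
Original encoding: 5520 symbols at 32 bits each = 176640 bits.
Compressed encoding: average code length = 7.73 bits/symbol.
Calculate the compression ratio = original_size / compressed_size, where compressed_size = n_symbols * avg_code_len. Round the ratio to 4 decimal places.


original_size = n_symbols * orig_bits = 5520 * 32 = 176640 bits
compressed_size = n_symbols * avg_code_len = 5520 * 7.73 = 42669.6 bits
ratio = original_size / compressed_size = 176640 / 42669.6 = 4.1397

Compression ratio = 4.1397


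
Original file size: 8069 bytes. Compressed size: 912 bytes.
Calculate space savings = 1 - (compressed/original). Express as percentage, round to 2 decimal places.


ratio = compressed/original = 912/8069 = 0.113025
savings = 1 - ratio = 1 - 0.113025 = 0.886975
as a percentage: 0.886975 * 100 = 88.7%

Space savings = 1 - 912/8069 = 88.7%


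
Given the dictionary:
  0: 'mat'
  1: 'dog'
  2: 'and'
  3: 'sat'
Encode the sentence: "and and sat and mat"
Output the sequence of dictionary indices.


Look up each word in the dictionary:
  'and' -> 2
  'and' -> 2
  'sat' -> 3
  'and' -> 2
  'mat' -> 0

Encoded: [2, 2, 3, 2, 0]


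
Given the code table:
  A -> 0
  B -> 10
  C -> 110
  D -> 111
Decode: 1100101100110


Decoding:
110 -> C
0 -> A
10 -> B
110 -> C
0 -> A
110 -> C


Result: CABCAC


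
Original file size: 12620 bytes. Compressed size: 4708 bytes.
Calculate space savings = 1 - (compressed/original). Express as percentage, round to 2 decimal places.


ratio = compressed/original = 4708/12620 = 0.373059
savings = 1 - ratio = 1 - 0.373059 = 0.626941
as a percentage: 0.626941 * 100 = 62.69%

Space savings = 1 - 4708/12620 = 62.69%


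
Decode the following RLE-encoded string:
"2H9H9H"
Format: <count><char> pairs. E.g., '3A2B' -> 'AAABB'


Expanding each <count><char> pair:
  2H -> 'HH'
  9H -> 'HHHHHHHHH'
  9H -> 'HHHHHHHHH'

Decoded = HHHHHHHHHHHHHHHHHHHH


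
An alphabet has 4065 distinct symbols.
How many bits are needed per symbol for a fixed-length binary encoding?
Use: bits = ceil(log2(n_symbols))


log2(4065) = 11.989
Bracket: 2^11 = 2048 < 4065 <= 2^12 = 4096
So ceil(log2(4065)) = 12

bits = ceil(log2(4065)) = ceil(11.989) = 12 bits


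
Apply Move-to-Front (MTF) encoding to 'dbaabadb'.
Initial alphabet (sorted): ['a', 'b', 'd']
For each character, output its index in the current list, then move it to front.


MTF encoding:
'd': index 2 in ['a', 'b', 'd'] -> ['d', 'a', 'b']
'b': index 2 in ['d', 'a', 'b'] -> ['b', 'd', 'a']
'a': index 2 in ['b', 'd', 'a'] -> ['a', 'b', 'd']
'a': index 0 in ['a', 'b', 'd'] -> ['a', 'b', 'd']
'b': index 1 in ['a', 'b', 'd'] -> ['b', 'a', 'd']
'a': index 1 in ['b', 'a', 'd'] -> ['a', 'b', 'd']
'd': index 2 in ['a', 'b', 'd'] -> ['d', 'a', 'b']
'b': index 2 in ['d', 'a', 'b'] -> ['b', 'd', 'a']


Output: [2, 2, 2, 0, 1, 1, 2, 2]


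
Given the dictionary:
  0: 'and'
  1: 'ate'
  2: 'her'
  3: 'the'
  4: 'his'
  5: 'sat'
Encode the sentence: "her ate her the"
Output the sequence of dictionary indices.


Look up each word in the dictionary:
  'her' -> 2
  'ate' -> 1
  'her' -> 2
  'the' -> 3

Encoded: [2, 1, 2, 3]


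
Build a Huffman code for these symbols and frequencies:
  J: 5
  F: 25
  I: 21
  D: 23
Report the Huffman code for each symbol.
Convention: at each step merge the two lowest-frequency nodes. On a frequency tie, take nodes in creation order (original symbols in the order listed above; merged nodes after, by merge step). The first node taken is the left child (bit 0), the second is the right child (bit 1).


Huffman tree construction:
Step 1: Merge J(5) + I(21) = 26
Step 2: Merge D(23) + F(25) = 48
Step 3: Merge (J+I)(26) + (D+F)(48) = 74
Read each symbol's code off the tree from the root (left child = 0, right child = 1).

Codes:
  J: 00 (length 2)
  F: 11 (length 2)
  I: 01 (length 2)
  D: 10 (length 2)
Average code length: 148/74 = 2.0000 bits/symbol
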